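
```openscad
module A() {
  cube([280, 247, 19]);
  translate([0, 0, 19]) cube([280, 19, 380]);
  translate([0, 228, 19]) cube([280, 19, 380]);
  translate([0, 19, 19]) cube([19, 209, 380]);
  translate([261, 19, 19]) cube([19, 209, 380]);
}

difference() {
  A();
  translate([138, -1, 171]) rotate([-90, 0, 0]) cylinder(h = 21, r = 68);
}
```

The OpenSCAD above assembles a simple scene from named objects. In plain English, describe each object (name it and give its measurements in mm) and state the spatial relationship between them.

A is an open-topped rectangular box: outside dimensions 280×247×399 mm, with a uniform wall and base thickness of 19 mm. The base is a full 280×247 slab on the floor; four walls sit on top of the base. The front and back walls (the −y and +y sides) span the full width; the two side walls fit between them.

The open box has a circular hole of radius 68 mm through its front wall, centred at (x = 138, z = 171).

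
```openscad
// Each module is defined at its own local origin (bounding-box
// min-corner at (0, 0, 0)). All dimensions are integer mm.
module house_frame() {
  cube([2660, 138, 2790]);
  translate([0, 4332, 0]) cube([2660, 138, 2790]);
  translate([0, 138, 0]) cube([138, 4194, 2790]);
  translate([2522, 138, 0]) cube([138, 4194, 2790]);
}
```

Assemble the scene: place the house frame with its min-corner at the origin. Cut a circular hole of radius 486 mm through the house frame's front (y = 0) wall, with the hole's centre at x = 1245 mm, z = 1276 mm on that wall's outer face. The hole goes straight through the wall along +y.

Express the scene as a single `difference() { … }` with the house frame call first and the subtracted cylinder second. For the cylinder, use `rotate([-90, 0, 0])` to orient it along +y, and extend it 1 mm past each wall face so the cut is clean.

difference() {
  house_frame();
  translate([1245, -1, 1276]) rotate([-90, 0, 0]) cylinder(h = 140, r = 486);
}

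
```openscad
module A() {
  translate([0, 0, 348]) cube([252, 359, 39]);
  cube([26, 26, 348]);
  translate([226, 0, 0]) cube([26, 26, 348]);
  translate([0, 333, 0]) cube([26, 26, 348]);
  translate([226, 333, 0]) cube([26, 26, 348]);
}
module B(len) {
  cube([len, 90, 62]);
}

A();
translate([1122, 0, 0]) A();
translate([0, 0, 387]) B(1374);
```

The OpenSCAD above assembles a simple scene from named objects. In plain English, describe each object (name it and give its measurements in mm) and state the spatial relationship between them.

A is a simple wooden stool: a rectangular seat 252 mm (x) by 359 mm (y), 39 mm thick, top face at z = 387 mm, on four square legs, each 26×26 mm in cross-section. The legs rest on z = 0, each flush with a corner of the seat.

B is a rectangular beam 1374 mm long (x), 90 mm deep (y), 62 mm thick (z).

The beam spans the tops of two stools placed 870 mm apart, resting at z = 387 mm.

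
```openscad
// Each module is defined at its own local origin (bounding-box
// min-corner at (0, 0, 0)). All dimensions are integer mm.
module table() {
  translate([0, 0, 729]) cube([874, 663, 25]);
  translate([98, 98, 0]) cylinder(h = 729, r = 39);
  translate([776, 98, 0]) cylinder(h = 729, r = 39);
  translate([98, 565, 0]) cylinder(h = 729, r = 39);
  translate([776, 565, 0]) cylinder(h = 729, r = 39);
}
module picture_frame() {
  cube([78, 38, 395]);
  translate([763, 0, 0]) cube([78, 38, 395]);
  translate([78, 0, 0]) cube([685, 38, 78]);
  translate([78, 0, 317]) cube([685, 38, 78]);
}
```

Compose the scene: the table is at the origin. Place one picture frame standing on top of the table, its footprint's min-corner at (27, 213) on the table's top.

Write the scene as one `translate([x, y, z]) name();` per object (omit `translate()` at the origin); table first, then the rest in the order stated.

table();
translate([27, 213, 754]) picture_frame();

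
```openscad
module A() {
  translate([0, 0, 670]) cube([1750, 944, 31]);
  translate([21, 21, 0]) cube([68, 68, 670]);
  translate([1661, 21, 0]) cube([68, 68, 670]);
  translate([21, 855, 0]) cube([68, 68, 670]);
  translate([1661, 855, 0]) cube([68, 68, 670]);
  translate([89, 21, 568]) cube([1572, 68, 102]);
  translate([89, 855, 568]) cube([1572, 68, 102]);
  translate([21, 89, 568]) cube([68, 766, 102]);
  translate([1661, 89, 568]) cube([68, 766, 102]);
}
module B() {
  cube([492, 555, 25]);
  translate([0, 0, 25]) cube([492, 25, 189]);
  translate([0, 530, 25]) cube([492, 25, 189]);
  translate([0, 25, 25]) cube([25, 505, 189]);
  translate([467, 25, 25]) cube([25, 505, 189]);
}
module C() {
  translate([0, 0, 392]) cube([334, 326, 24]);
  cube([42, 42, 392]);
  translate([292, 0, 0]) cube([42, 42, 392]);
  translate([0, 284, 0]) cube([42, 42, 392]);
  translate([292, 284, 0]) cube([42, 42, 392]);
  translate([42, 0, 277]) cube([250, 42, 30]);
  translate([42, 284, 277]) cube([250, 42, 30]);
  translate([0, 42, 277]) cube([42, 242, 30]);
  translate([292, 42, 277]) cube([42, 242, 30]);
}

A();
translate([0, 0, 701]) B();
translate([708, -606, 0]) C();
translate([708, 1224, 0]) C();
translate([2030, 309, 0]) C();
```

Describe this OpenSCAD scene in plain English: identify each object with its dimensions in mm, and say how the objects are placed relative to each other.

A is a table: top 1750 mm (x) × 944 mm (y), 31 mm thick, upper face at z = 701 mm, on four 68×68 mm square legs, each inset 21 mm from the nearest pair of top edges, running from z = 0 to the bottom of the top. Four apron rails, 68 mm thick and 102 mm tall, run between adjacent legs with their top edges flush with the underside of the top and their outer faces flush with the legs' outer faces.

B is an open-topped rectangular box: outside dimensions 492×555×214 mm, with a uniform wall and base thickness of 25 mm. The base is a full 492×555 slab on the floor; four walls sit on top of the base. The front and back walls (the −y and +y sides) span the full width; the two side walls fit between them.

C is a four-legged stool. The seat is a 334×326×24 mm slab whose top surface is at z = 416 mm; four square legs, each 42×42 mm in cross-section, run from the floor (z = 0) to the underside of the seat, each flush with a corner of the seat. Four stretchers, 42 mm wide and 30 mm tall, connect adjacent legs with their undersides at z = 277 mm, each running between the inner faces of the legs it joins and aligned with the legs' outer faces on the other axis.

The open box is on top of the table. Three stools sit around the table at the −y, +y, +x sides.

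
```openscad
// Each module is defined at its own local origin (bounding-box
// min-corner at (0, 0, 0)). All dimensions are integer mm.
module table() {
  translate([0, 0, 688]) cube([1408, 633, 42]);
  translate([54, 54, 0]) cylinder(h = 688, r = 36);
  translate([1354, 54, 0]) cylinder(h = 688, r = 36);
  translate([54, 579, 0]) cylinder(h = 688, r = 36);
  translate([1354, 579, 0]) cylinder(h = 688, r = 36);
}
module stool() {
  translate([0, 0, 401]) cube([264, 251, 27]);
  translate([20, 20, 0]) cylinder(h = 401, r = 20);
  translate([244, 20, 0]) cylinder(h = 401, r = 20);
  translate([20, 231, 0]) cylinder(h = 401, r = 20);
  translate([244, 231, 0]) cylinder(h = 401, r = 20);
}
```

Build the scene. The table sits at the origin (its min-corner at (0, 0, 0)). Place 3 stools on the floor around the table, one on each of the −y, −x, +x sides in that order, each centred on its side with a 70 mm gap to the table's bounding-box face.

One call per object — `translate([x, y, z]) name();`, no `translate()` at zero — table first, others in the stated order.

table();
translate([572, -321, 0]) stool();
translate([-334, 191, 0]) stool();
translate([1478, 191, 0]) stool();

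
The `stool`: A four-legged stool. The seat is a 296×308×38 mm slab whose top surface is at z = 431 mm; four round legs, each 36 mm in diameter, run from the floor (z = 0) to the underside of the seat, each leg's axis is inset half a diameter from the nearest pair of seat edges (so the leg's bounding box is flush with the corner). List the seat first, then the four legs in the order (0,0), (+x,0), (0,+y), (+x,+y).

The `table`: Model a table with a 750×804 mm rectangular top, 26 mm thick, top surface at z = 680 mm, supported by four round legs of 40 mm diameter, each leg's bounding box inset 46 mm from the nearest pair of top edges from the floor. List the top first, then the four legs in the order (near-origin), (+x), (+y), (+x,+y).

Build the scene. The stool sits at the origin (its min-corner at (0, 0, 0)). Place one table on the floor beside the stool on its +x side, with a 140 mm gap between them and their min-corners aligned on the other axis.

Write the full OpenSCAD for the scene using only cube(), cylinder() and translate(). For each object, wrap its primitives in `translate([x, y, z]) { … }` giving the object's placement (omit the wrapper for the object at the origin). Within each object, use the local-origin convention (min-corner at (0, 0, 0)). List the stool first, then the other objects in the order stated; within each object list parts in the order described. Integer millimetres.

translate([0, 0, 393]) cube([296, 308, 38]);
translate([18, 18, 0]) cylinder(h = 393, r = 18);
translate([278, 18, 0]) cylinder(h = 393, r = 18);
translate([18, 290, 0]) cylinder(h = 393, r = 18);
translate([278, 290, 0]) cylinder(h = 393, r = 18);
translate([436, 0, 0]) {
  translate([0, 0, 654]) cube([750, 804, 26]);
  translate([66, 66, 0]) cylinder(h = 654, r = 20);
  translate([684, 66, 0]) cylinder(h = 654, r = 20);
  translate([66, 738, 0]) cylinder(h = 654, r = 20);
  translate([684, 738, 0]) cylinder(h = 654, r = 20);
}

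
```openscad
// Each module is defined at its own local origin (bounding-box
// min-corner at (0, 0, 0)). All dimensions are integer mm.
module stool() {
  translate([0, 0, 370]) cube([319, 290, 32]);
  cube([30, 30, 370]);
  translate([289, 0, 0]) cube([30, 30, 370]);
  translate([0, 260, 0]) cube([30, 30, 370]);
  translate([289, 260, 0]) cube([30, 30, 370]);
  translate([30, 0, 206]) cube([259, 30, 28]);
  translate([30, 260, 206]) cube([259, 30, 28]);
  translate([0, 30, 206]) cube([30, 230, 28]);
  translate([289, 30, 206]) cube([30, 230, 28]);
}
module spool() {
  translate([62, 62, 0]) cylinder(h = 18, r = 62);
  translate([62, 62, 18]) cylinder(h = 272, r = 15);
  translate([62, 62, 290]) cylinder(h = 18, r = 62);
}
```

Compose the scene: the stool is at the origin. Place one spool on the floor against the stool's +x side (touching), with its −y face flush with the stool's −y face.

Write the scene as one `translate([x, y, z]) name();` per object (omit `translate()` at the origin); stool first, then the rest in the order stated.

stool();
translate([319, 0, 0]) spool();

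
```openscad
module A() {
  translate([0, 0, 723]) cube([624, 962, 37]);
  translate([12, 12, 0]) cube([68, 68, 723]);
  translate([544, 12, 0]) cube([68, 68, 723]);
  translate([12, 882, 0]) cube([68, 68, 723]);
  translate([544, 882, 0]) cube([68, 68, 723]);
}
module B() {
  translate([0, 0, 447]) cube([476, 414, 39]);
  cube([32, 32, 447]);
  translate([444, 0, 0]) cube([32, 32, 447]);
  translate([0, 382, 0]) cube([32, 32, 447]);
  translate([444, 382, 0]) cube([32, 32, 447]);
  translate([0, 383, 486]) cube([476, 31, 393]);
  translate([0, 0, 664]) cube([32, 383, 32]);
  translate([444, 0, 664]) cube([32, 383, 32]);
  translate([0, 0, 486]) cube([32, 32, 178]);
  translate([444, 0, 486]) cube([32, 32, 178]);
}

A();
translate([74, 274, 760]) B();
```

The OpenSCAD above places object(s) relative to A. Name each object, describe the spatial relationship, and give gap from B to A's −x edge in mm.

The chair's min-x is at 74; the table's min-x is 0; gap = 74 mm.

A is a table. B is a chair. The chair is on top of the table, centred. The gap from the chair to the table's −x edge is 74 mm.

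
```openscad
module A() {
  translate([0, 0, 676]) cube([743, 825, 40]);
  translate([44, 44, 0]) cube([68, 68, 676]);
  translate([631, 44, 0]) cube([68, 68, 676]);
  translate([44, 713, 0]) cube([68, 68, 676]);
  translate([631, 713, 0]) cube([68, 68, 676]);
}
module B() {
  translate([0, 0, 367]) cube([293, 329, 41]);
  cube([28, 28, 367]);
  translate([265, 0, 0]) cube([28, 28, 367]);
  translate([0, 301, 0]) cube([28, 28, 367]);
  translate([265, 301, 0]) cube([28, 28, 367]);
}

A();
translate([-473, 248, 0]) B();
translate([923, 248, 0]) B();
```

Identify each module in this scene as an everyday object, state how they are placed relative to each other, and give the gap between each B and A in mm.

Each stool's nearest face is 180 mm from the table's bounding box.

A is a table. B is a stool. Two stools sit around the table at the −x, +x sides. The gap between each stool and the table is 180 mm.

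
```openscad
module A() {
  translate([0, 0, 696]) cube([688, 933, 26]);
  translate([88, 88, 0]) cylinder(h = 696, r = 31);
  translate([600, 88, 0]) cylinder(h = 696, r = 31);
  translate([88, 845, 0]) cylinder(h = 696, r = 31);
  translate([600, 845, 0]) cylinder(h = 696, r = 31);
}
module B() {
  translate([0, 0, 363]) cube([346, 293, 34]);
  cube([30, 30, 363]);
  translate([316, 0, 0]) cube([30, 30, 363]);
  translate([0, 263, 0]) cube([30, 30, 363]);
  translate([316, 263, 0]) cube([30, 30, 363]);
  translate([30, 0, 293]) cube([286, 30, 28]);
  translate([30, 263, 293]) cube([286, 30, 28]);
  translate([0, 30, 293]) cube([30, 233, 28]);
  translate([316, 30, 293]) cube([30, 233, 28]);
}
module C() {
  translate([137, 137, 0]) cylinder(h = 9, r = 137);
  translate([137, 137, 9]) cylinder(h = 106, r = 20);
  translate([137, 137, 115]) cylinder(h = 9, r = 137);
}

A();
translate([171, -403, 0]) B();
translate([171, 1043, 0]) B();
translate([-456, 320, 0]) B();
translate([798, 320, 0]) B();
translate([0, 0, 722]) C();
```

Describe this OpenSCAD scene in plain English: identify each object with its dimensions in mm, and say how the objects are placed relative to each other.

A is a table: top 688 mm (x) × 933 mm (y), 26 mm thick, upper face at z = 722 mm, on four round legs of 62 mm diameter, each leg's bounding box inset 57 mm from the nearest pair of top edges, running from z = 0 to the bottom of the top.

B is a simple wooden stool: a rectangular seat 346 mm (x) by 293 mm (y), 34 mm thick, top face at z = 397 mm, on four square legs, each 30×30 mm in cross-section. The legs rest on z = 0, each flush with a corner of the seat. Four stretchers, 30 mm wide and 28 mm tall, connect adjacent legs with their undersides at z = 293 mm, each running between the inner faces of the legs it joins and aligned with the legs' outer faces on the other axis.

C is a spool: two coaxial disc flanges of radius 137 mm and thickness 9 mm, joined by a core cylinder of radius 20 mm and height 106 mm. The lower flange rests on z = 0 and the three cylinders share a vertical axis.

Four stools sit around the table at the −y, +y, −x, +x sides. The spool is on top of the table.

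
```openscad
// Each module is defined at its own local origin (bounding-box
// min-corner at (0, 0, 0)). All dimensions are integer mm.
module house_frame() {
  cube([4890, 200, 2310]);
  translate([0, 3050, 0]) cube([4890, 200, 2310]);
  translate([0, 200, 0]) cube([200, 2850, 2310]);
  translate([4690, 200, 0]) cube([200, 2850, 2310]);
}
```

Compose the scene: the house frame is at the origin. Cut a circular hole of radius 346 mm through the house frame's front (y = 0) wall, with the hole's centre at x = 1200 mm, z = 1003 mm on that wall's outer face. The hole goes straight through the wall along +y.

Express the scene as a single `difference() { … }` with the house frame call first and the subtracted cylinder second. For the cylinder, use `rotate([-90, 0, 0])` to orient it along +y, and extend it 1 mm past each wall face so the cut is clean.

difference() {
  house_frame();
  translate([1200, -1, 1003]) rotate([-90, 0, 0]) cylinder(h = 202, r = 346);
}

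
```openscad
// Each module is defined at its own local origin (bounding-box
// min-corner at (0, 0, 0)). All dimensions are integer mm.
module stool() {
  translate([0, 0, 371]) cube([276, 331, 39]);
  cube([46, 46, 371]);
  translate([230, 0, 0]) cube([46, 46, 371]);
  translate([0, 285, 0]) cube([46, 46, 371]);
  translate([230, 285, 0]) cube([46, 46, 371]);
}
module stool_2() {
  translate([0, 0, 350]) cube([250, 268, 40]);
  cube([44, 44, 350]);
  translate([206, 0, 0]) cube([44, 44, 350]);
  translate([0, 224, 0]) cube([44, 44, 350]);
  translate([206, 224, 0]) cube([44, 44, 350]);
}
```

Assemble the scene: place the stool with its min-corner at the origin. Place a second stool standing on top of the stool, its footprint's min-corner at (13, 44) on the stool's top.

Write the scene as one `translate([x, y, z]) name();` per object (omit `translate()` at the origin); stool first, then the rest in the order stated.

stool();
translate([13, 44, 410]) stool_2();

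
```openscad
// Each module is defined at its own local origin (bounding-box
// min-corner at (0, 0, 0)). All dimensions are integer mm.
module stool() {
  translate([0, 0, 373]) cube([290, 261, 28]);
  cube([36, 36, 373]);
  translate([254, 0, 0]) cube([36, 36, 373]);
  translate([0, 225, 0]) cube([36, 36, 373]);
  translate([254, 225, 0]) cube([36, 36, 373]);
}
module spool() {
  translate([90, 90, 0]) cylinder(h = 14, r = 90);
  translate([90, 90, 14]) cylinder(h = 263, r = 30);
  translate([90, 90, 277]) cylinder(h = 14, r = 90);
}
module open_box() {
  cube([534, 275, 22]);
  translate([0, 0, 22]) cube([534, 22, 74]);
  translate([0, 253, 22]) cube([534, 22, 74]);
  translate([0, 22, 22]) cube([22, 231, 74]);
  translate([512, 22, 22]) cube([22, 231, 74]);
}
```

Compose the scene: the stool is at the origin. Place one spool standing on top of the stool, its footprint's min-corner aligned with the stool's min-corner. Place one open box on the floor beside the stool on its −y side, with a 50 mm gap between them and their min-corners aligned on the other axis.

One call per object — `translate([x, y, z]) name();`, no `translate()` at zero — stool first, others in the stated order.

stool();
translate([0, 0, 401]) spool();
translate([0, -325, 0]) open_box();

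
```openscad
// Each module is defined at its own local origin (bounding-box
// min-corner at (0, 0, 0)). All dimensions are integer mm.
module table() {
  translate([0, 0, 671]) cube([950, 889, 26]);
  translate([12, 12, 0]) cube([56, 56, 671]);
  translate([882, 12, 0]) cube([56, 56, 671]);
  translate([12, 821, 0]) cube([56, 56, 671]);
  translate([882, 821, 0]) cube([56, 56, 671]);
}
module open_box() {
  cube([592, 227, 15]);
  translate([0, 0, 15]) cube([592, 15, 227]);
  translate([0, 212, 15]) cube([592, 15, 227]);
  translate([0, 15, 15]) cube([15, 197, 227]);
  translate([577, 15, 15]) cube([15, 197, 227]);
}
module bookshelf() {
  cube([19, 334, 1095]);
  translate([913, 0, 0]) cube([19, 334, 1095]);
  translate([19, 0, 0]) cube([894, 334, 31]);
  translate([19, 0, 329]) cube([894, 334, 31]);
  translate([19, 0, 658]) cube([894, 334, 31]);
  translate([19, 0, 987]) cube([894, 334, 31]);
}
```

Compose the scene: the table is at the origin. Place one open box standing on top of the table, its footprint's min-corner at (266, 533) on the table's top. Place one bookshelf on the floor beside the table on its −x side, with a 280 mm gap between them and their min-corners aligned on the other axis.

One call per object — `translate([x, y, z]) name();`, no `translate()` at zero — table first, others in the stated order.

table();
translate([266, 533, 697]) open_box();
translate([-1212, 0, 0]) bookshelf();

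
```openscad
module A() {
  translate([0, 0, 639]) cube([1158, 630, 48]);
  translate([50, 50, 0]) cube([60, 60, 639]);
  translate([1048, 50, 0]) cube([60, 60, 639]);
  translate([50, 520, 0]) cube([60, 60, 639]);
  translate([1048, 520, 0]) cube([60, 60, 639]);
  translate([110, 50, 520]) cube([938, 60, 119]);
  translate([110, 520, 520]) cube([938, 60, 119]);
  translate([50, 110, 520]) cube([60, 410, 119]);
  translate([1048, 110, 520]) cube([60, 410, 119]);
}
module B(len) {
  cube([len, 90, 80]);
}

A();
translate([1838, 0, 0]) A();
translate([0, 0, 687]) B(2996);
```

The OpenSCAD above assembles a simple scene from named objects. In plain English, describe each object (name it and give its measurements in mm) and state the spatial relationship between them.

A is a table with a 1158×630 mm rectangular top, 48 mm thick, top surface at z = 687 mm, supported by four 60×60 mm square legs, each inset 50 mm from the nearest pair of top edges, running from the floor. Four apron rails, 60 mm thick and 119 mm tall, run between adjacent legs with their top edges flush with the underside of the top and their outer faces flush with the legs' outer faces.

B is a rectangular beam 2996 mm long (x), 90 mm deep (y), 80 mm thick (z).

The beam spans the tops of two tables placed 680 mm apart, resting at z = 687 mm.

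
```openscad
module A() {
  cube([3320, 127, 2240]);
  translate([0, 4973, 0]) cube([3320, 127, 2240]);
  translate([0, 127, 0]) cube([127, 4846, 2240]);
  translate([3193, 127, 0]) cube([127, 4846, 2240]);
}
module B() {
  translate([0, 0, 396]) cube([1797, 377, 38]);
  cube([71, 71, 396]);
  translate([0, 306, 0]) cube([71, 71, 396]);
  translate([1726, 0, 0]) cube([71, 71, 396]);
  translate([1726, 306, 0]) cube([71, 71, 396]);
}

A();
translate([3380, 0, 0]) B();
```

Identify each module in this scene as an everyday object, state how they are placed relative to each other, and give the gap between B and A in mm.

The bench's nearest face is 60 mm from the house frame's +x face.

A is a house frame. B is a bench. The bench is on the floor beside the house frame on its +x side. The gap between the bench and the house frame is 60 mm.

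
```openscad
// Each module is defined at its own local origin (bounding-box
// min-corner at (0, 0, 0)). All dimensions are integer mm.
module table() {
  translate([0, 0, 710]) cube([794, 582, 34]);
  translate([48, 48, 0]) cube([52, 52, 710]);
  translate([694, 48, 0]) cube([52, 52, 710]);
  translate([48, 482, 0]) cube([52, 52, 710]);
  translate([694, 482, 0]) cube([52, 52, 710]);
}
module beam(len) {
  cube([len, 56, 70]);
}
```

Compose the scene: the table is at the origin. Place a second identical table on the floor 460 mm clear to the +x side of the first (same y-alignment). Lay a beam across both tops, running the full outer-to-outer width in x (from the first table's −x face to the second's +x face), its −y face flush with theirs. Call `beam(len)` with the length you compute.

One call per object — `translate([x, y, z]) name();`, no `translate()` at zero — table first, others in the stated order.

table();
translate([1254, 0, 0]) table();
translate([0, 0, 744]) beam(2048);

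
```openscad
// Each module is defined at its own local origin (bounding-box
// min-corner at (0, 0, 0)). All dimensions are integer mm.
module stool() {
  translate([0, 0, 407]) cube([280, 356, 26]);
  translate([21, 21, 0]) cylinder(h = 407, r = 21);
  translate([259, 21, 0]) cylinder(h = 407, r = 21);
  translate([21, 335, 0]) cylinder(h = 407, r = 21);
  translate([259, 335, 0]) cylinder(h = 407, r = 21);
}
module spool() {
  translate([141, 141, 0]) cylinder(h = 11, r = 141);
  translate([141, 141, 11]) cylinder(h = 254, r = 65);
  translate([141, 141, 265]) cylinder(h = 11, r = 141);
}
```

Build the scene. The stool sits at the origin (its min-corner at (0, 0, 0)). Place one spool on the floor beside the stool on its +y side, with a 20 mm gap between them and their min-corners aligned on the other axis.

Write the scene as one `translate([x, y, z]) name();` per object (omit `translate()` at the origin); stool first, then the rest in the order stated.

stool();
translate([0, 376, 0]) spool();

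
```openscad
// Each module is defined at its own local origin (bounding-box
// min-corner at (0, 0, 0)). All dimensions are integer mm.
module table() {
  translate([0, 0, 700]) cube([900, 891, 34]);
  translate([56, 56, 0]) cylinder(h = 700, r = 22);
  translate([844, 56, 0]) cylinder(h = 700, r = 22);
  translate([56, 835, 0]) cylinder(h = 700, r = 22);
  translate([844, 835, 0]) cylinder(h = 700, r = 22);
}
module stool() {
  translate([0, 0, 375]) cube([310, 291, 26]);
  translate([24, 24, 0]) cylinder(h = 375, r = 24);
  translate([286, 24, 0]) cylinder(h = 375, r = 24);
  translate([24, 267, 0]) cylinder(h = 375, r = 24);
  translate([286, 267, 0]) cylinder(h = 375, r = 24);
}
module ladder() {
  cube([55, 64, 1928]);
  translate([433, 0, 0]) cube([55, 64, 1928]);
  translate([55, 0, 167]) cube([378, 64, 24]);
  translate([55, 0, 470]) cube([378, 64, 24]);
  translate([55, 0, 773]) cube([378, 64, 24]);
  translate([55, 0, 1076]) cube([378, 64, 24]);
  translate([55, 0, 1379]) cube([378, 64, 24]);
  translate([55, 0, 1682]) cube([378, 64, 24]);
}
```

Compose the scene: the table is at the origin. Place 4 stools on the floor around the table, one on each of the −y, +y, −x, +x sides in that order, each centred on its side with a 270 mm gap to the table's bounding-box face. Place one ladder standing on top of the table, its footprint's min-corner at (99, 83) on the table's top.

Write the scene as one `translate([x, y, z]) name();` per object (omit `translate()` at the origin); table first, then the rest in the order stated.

table();
translate([295, -561, 0]) stool();
translate([295, 1161, 0]) stool();
translate([-580, 300, 0]) stool();
translate([1170, 300, 0]) stool();
translate([99, 83, 734]) ladder();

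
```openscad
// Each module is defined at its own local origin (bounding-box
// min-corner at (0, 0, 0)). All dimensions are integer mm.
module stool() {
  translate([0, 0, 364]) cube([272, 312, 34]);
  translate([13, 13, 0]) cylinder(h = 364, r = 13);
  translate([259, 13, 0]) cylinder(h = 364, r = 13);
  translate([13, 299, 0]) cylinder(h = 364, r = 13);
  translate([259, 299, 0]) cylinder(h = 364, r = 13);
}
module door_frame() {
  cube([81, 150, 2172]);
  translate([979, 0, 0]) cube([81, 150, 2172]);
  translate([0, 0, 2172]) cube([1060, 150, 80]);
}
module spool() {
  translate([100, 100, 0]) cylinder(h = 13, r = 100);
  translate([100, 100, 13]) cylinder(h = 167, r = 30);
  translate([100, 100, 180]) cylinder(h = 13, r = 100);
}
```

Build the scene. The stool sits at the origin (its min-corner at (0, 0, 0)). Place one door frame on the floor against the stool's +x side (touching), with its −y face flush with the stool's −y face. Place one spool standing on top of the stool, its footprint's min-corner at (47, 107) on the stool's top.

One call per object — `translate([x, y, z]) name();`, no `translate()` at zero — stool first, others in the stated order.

stool();
translate([272, 0, 0]) door_frame();
translate([47, 107, 398]) spool();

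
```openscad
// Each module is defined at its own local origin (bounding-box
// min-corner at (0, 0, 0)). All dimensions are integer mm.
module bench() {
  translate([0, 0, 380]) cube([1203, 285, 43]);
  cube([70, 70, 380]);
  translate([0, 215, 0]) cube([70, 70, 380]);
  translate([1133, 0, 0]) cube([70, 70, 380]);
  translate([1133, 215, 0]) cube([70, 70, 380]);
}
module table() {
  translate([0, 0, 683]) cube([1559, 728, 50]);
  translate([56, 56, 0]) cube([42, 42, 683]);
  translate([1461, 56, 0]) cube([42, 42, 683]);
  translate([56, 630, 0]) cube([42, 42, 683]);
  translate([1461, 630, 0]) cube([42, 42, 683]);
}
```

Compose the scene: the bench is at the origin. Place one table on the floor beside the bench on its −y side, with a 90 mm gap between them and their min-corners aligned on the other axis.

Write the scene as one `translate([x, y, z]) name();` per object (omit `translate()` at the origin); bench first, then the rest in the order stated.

bench();
translate([0, -818, 0]) table();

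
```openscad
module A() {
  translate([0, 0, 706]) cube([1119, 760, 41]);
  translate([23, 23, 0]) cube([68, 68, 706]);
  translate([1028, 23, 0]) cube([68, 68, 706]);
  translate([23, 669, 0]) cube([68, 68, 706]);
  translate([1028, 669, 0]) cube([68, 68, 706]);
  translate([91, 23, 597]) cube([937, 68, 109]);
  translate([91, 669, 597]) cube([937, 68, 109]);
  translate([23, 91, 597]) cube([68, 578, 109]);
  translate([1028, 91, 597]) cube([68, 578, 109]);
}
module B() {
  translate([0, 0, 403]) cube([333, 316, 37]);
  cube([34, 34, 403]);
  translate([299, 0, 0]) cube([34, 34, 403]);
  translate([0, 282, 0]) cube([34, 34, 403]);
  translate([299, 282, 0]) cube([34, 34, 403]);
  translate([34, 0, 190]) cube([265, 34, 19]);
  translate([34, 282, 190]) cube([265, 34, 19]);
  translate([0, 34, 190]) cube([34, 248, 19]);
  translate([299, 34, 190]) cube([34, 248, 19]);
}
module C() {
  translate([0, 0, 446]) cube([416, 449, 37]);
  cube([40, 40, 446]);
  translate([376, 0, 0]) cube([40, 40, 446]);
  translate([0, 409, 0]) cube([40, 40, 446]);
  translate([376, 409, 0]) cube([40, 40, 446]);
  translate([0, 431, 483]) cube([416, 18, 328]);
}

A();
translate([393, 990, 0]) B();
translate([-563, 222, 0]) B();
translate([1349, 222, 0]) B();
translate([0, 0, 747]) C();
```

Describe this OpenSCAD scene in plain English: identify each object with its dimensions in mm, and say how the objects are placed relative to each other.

A is a rectangular dining table. The top is 1119×760×41 mm with its upper surface at z = 747 mm. It stands on four 68×68 mm square legs, each inset 23 mm from the nearest pair of top edges, running from the floor to the underside of the top. Four apron rails, 68 mm thick and 109 mm tall, run between adjacent legs with their top edges flush with the underside of the top and their outer faces flush with the legs' outer faces.

B is a simple wooden stool: a rectangular seat 333 mm (x) by 316 mm (y), 37 mm thick, top face at z = 440 mm, on four square legs, each 34×34 mm in cross-section. The legs rest on z = 0, each flush with a corner of the seat. Four stretchers, 34 mm wide and 19 mm tall, connect adjacent legs with their undersides at z = 190 mm, each running between the inner faces of the legs it joins and aligned with the legs' outer faces on the other axis.

C is a chair. The seat is a 416×449×37 mm slab with its top at z = 483 mm, on four 40×40 mm corner legs (flush with the seat edges, standing on z = 0). A flat backrest 18 mm thick, 328 mm tall, spans the full seat width and rises from the seat top along its +y edge, rear face flush with the rear of the seat.

Three stools sit around the table at the +y, −x, +x sides. The chair is on top of the table.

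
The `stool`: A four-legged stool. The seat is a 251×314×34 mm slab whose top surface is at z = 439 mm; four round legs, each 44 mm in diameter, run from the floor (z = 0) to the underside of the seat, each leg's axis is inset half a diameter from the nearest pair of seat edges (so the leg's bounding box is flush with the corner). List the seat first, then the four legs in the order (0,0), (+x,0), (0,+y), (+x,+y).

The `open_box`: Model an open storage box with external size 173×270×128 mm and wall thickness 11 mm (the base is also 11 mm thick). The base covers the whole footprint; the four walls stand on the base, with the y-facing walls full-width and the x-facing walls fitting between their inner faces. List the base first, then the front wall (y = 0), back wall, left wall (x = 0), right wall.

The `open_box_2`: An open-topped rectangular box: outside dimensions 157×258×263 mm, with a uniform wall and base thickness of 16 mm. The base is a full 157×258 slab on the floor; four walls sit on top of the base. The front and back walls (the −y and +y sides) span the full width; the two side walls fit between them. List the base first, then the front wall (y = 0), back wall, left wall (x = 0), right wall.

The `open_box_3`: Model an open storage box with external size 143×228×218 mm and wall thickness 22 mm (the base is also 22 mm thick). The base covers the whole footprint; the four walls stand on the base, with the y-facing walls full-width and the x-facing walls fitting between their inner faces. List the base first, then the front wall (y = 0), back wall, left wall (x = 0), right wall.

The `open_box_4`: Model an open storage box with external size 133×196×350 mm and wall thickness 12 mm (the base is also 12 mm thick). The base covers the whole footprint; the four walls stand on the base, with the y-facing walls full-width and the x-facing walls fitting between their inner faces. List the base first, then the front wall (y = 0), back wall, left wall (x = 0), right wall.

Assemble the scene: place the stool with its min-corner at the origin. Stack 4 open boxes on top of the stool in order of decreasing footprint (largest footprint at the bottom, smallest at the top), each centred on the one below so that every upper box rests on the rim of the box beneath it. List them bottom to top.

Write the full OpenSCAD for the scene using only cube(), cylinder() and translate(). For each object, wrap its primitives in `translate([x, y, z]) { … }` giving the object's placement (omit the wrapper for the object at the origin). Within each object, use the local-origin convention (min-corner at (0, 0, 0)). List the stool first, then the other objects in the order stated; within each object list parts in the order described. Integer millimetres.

translate([0, 0, 405]) cube([251, 314, 34]);
translate([22, 22, 0]) cylinder(h = 405, r = 22);
translate([229, 22, 0]) cylinder(h = 405, r = 22);
translate([22, 292, 0]) cylinder(h = 405, r = 22);
translate([229, 292, 0]) cylinder(h = 405, r = 22);
translate([39, 22, 439]) {
  cube([173, 270, 11]);
  translate([0, 0, 11]) cube([173, 11, 117]);
  translate([0, 259, 11]) cube([173, 11, 117]);
  translate([0, 11, 11]) cube([11, 248, 117]);
  translate([162, 11, 11]) cube([11, 248, 117]);
}
translate([47, 28, 567]) {
  cube([157, 258, 16]);
  translate([0, 0, 16]) cube([157, 16, 247]);
  translate([0, 242, 16]) cube([157, 16, 247]);
  translate([0, 16, 16]) cube([16, 226, 247]);
  translate([141, 16, 16]) cube([16, 226, 247]);
}
translate([54, 43, 830]) {
  cube([143, 228, 22]);
  translate([0, 0, 22]) cube([143, 22, 196]);
  translate([0, 206, 22]) cube([143, 22, 196]);
  translate([0, 22, 22]) cube([22, 184, 196]);
  translate([121, 22, 22]) cube([22, 184, 196]);
}
translate([59, 59, 1048]) {
  cube([133, 196, 12]);
  translate([0, 0, 12]) cube([133, 12, 338]);
  translate([0, 184, 12]) cube([133, 12, 338]);
  translate([0, 12, 12]) cube([12, 172, 338]);
  translate([121, 12, 12]) cube([12, 172, 338]);
}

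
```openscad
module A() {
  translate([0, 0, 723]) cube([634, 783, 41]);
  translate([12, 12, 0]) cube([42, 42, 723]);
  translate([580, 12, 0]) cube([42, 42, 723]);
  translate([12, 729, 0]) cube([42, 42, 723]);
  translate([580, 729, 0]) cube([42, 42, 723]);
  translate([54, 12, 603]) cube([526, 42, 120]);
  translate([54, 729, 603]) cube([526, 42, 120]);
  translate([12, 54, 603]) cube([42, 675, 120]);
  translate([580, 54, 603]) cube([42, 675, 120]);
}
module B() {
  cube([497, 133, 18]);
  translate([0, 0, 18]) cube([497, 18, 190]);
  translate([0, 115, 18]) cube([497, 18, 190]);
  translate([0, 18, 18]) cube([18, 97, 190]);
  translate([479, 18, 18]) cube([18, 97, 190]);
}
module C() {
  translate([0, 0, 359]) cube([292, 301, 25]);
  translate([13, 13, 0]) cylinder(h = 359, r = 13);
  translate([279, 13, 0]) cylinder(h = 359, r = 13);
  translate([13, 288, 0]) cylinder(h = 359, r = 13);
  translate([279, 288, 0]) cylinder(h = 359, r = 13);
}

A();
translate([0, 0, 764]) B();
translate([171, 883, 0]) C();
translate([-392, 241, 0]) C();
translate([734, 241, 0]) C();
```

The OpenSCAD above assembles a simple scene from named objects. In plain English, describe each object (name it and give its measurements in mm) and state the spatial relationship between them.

A is a table with a 634×783 mm rectangular top, 41 mm thick, top surface at z = 764 mm, supported by four 42×42 mm square legs, each inset 12 mm from the nearest pair of top edges, running from the floor. Four apron rails, 42 mm thick and 120 mm tall, run between adjacent legs with their top edges flush with the underside of the top and their outer faces flush with the legs' outer faces.

B is an open storage box with external size 497×133×208 mm and wall thickness 18 mm (the base is also 18 mm thick). The base covers the whole footprint; the four walls stand on the base, with the y-facing walls full-width and the x-facing walls fitting between their inner faces.

C is a four-legged stool. The seat is a 292×301×25 mm slab whose top surface is at z = 384 mm; four round legs, each 26 mm in diameter, run from the floor (z = 0) to the underside of the seat, each leg's axis is inset half a diameter from the nearest pair of seat edges (so the leg's bounding box is flush with the corner).

The open box is on top of the table. Three stools sit around the table at the +y, −x, +x sides.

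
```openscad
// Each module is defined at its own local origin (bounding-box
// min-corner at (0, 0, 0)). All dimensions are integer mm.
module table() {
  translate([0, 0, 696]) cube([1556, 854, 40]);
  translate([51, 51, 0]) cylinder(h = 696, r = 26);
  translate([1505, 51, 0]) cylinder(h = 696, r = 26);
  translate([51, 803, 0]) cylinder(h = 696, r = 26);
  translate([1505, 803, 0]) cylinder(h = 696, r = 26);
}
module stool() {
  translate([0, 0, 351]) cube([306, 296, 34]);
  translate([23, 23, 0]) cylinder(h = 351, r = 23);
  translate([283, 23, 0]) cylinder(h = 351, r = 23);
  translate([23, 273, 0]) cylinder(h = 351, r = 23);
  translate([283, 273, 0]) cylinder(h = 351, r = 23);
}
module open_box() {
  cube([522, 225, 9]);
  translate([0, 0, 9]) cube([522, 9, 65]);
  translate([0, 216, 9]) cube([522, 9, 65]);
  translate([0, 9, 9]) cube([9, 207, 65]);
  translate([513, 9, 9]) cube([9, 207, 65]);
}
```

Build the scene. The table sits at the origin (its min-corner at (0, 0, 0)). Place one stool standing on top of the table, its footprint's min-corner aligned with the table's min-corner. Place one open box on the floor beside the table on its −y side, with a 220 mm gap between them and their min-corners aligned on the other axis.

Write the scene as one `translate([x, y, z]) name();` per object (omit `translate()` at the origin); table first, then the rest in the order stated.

table();
translate([0, 0, 736]) stool();
translate([0, -445, 0]) open_box();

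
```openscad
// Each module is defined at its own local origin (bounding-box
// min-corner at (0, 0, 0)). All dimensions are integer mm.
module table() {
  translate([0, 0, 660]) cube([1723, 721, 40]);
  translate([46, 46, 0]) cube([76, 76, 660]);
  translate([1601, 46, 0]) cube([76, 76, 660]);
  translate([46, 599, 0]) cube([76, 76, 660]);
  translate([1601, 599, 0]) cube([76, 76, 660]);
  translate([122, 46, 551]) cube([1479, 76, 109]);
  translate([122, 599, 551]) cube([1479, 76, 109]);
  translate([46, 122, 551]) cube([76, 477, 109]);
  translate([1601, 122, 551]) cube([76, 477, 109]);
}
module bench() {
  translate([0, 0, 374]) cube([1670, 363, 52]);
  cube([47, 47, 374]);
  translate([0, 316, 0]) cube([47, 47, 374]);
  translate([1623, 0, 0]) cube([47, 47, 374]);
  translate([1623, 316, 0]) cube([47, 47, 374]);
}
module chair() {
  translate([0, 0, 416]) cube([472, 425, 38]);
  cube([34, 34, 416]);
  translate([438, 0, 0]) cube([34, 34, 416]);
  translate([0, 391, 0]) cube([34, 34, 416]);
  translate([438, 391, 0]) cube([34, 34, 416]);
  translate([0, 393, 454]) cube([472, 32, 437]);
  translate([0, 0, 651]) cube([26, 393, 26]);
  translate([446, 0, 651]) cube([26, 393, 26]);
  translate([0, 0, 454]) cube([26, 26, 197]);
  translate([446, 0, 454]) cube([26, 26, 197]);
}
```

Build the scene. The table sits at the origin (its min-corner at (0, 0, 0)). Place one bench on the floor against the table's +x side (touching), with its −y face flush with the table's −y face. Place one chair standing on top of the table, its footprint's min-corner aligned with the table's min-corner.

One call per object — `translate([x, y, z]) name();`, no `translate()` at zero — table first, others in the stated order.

table();
translate([1723, 0, 0]) bench();
translate([0, 0, 700]) chair();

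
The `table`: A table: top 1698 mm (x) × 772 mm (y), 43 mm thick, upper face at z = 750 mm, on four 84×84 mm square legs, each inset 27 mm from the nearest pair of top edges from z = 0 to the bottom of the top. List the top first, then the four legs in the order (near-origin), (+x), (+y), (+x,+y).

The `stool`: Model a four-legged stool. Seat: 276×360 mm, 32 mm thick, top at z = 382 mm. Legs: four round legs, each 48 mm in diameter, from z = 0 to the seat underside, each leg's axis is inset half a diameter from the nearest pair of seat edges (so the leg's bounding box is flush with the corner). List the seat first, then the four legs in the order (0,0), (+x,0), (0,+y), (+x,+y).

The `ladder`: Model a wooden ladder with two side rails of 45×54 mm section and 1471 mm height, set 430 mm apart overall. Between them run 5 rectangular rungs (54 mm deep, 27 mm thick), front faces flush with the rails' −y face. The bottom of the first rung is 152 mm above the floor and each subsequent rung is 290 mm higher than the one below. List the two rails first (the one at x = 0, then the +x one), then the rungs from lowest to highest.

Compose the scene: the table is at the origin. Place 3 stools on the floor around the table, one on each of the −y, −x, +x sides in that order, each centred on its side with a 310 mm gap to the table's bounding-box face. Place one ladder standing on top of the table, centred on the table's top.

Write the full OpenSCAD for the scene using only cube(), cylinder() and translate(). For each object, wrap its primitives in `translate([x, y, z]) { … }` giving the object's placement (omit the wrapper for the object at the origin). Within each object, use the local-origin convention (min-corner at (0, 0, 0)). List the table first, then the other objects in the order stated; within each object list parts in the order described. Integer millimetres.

translate([0, 0, 707]) cube([1698, 772, 43]);
translate([27, 27, 0]) cube([84, 84, 707]);
translate([1587, 27, 0]) cube([84, 84, 707]);
translate([27, 661, 0]) cube([84, 84, 707]);
translate([1587, 661, 0]) cube([84, 84, 707]);
translate([711, -670, 0]) {
  translate([0, 0, 350]) cube([276, 360, 32]);
  translate([24, 24, 0]) cylinder(h = 350, r = 24);
  translate([252, 24, 0]) cylinder(h = 350, r = 24);
  translate([24, 336, 0]) cylinder(h = 350, r = 24);
  translate([252, 336, 0]) cylinder(h = 350, r = 24);
}
translate([-586, 206, 0]) {
  translate([0, 0, 350]) cube([276, 360, 32]);
  translate([24, 24, 0]) cylinder(h = 350, r = 24);
  translate([252, 24, 0]) cylinder(h = 350, r = 24);
  translate([24, 336, 0]) cylinder(h = 350, r = 24);
  translate([252, 336, 0]) cylinder(h = 350, r = 24);
}
translate([2008, 206, 0]) {
  translate([0, 0, 350]) cube([276, 360, 32]);
  translate([24, 24, 0]) cylinder(h = 350, r = 24);
  translate([252, 24, 0]) cylinder(h = 350, r = 24);
  translate([24, 336, 0]) cylinder(h = 350, r = 24);
  translate([252, 336, 0]) cylinder(h = 350, r = 24);
}
translate([634, 359, 750]) {
  cube([45, 54, 1471]);
  translate([385, 0, 0]) cube([45, 54, 1471]);
  translate([45, 0, 152]) cube([340, 54, 27]);
  translate([45, 0, 442]) cube([340, 54, 27]);
  translate([45, 0, 732]) cube([340, 54, 27]);
  translate([45, 0, 1022]) cube([340, 54, 27]);
  translate([45, 0, 1312]) cube([340, 54, 27]);
}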